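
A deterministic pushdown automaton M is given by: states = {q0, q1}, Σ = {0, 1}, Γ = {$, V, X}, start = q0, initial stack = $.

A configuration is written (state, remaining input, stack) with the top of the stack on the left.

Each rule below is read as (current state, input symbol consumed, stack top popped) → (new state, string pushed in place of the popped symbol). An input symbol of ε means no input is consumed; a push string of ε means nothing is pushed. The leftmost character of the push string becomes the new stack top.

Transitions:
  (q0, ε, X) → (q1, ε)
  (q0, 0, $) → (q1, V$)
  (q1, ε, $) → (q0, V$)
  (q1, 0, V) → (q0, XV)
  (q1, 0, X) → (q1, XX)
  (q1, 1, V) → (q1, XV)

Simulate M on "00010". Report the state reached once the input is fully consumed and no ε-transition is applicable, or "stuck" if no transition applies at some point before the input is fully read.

q1

(q0, 00010, $)
  read 0, top $: go to q1, push V$ → (q1, 0010, V$)
  read 0, top V: go to q0, push XV → (q0, 010, XV$)
  ε-move, top X: go to q1, push ε → (q1, 010, V$)
  read 0, top V: go to q0, push XV → (q0, 10, XV$)
  ε-move, top X: go to q1, push ε → (q1, 10, V$)
  read 1, top V: go to q1, push XV → (q1, 0, XV$)
  read 0, top X: go to q1, push XX → (q1, ε, XXV$)
All input consumed; M is in state q1.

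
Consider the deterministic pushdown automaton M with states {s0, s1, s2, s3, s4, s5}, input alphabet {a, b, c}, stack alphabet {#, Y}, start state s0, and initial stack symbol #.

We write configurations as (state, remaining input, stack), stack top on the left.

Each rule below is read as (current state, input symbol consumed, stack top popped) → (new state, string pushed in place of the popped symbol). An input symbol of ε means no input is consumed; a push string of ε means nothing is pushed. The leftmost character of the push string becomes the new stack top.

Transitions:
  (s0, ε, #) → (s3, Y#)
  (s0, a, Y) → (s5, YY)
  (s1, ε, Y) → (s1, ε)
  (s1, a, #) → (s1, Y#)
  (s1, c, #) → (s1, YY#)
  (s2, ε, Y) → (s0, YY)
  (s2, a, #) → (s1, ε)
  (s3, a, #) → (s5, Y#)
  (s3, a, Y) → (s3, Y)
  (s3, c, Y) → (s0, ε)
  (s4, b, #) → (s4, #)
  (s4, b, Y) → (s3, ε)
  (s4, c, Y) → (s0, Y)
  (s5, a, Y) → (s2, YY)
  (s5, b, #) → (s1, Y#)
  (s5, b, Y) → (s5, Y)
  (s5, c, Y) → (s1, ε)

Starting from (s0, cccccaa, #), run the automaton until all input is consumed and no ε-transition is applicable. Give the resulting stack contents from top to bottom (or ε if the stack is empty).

(s0, cccccaa, #)
  ε-move, top #: go to s3, push Y# → (s3, cccccaa, Y#)
  read c, top Y: go to s0, push ε → (s0, ccccaa, #)
  ε-move, top #: go to s3, push Y# → (s3, ccccaa, Y#)
  read c, top Y: go to s0, push ε → (s0, cccaa, #)
  ε-move, top #: go to s3, push Y# → (s3, cccaa, Y#)
  read c, top Y: go to s0, push ε → (s0, ccaa, #)
  ε-move, top #: go to s3, push Y# → (s3, ccaa, Y#)
  read c, top Y: go to s0, push ε → (s0, caa, #)
  ε-move, top #: go to s3, push Y# → (s3, caa, Y#)
  read c, top Y: go to s0, push ε → (s0, aa, #)
  ε-move, top #: go to s3, push Y# → (s3, aa, Y#)
  read a, top Y: go to s3, push Y → (s3, a, Y#)
  read a, top Y: go to s3, push Y → (s3, ε, Y#)
All input consumed in state s3 with stack Y#.

Y#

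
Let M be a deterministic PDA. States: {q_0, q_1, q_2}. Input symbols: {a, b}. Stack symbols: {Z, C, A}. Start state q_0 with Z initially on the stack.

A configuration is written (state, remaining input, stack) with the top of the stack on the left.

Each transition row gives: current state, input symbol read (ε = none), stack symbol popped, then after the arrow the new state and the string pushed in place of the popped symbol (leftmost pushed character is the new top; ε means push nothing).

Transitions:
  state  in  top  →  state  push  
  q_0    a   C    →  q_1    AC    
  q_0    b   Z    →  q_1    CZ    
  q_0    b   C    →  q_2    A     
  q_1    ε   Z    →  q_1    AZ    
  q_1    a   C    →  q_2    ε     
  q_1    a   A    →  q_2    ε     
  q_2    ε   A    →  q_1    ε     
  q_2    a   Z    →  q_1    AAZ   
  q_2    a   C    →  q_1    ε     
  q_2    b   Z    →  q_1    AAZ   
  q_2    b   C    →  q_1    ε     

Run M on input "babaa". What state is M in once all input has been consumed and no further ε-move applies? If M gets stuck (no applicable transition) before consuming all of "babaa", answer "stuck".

q_2

(q_0, babaa, Z) ⊢ (q_1, abaa, CZ) ⊢ (q_2, baa, Z) ⊢ (q_1, aa, AAZ) ⊢ (q_2, a, AZ) ⊢ (q_1, a, Z) ⊢ (q_1, a, AZ) ⊢ (q_2, ε, Z)
All input consumed; M is in state q_2.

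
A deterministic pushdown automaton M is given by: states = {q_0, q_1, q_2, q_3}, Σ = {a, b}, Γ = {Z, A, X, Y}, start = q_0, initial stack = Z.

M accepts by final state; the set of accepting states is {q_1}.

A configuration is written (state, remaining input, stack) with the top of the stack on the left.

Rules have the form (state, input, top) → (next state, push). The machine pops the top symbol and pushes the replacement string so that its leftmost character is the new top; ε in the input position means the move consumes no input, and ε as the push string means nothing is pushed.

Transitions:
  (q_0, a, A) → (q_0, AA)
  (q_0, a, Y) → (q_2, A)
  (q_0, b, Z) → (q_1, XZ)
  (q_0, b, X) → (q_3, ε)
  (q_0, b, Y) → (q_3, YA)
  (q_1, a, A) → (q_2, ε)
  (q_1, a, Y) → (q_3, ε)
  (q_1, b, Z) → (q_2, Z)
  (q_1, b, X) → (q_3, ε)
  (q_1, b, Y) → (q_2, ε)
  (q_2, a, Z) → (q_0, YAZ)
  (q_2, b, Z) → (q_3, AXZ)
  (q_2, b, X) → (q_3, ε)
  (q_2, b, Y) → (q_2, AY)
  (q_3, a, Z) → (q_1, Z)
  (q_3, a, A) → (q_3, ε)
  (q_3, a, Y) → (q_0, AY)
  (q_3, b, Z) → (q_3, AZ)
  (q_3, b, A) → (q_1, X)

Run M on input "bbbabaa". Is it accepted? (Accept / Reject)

Accept

(q_0, bbbabaa, Z)
  read b, top Z: go to q_1, push XZ → (q_1, bbabaa, XZ)
  read b, top X: go to q_3, push ε → (q_3, babaa, Z)
  read b, top Z: go to q_3, push AZ → (q_3, abaa, AZ)
  read a, top A: go to q_3, push ε → (q_3, baa, Z)
  read b, top Z: go to q_3, push AZ → (q_3, aa, AZ)
  read a, top A: go to q_3, push ε → (q_3, a, Z)
  read a, top Z: go to q_1, push Z → (q_1, ε, Z)
All input consumed; state q_1 ∈ F.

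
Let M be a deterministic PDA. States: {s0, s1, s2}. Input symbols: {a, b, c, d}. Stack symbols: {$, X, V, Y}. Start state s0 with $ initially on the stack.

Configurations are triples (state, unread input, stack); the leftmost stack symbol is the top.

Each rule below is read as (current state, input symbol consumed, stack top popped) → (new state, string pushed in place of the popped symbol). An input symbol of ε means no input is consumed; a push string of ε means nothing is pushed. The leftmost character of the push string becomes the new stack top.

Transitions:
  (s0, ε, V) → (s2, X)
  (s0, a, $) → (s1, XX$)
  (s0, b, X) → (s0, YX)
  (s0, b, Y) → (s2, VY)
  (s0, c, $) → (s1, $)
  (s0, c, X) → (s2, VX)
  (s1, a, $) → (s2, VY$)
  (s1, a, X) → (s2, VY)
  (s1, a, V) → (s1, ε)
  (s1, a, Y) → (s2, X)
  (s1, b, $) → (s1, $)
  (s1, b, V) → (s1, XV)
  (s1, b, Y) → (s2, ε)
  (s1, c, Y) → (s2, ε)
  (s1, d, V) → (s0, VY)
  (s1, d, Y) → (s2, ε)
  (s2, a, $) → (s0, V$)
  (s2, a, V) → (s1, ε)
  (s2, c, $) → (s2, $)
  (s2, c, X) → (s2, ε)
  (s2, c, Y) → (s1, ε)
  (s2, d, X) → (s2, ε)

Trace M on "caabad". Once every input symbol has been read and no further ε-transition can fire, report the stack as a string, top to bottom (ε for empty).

(s0, caabad, $)
  read c, top $: go to s1, push $ → (s1, aabad, $)
  read a, top $: go to s2, push VY$ → (s2, abad, VY$)
  read a, top V: go to s1, push ε → (s1, bad, Y$)
  read b, top Y: go to s2, push ε → (s2, ad, $)
  read a, top $: go to s0, push V$ → (s0, d, V$)
  ε-move, top V: go to s2, push X → (s2, d, X$)
  read d, top X: go to s2, push ε → (s2, ε, $)
All input consumed in state s2 with stack $.

$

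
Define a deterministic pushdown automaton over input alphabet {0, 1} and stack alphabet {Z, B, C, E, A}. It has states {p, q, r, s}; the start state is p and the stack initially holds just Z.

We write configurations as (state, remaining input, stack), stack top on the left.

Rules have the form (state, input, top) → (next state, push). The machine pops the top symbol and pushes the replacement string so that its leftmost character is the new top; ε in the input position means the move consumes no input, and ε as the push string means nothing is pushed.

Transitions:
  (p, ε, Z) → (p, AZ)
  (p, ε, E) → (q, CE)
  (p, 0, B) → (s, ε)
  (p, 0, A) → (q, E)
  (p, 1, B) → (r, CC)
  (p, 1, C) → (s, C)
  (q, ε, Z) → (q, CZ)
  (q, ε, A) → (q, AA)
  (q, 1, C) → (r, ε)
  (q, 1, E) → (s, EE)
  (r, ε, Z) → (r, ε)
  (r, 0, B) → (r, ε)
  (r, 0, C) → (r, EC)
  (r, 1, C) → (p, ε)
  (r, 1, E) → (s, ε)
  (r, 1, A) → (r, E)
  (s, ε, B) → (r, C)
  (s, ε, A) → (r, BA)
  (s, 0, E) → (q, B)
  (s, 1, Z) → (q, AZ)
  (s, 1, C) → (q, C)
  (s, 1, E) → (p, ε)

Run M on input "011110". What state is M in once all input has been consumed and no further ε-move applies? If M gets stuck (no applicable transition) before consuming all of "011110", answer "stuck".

stuck

(p, 011110, Z)
  ε-move, top Z: go to p, push AZ → (p, 011110, AZ)
  read 0, top A: go to q, push E → (q, 11110, EZ)
  read 1, top E: go to s, push EE → (s, 1110, EEZ)
  read 1, top E: go to p, push ε → (p, 110, EZ)
  ε-move, top E: go to q, push CE → (q, 110, CEZ)
  read 1, top C: go to r, push ε → (r, 10, EZ)
  read 1, top E: go to s, push ε → (s, 0, Z)
No transition for (s, 0, top Z); M blocks with input 0 remaining.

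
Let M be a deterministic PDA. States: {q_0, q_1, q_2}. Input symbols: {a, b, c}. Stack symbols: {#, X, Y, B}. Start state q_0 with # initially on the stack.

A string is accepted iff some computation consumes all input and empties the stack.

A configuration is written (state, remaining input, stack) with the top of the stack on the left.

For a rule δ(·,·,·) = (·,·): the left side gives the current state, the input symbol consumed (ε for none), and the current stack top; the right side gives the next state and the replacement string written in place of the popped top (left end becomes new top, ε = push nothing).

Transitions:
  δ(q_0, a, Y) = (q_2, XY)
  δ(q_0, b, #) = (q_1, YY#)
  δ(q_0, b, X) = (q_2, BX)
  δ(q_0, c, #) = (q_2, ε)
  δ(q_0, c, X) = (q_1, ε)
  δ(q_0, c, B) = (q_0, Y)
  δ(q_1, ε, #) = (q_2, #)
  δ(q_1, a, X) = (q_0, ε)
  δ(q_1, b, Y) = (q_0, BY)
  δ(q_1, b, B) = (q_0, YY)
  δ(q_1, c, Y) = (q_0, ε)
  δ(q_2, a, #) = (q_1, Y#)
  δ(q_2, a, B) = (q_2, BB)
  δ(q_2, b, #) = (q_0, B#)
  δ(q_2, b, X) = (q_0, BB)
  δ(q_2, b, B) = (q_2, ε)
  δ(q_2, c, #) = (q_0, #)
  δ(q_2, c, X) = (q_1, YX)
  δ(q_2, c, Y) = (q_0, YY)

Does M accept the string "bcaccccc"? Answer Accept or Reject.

Accept

(q_0, bcaccccc, #)
  read b, top #: go to q_1, push YY# → (q_1, caccccc, YY#)
  read c, top Y: go to q_0, push ε → (q_0, accccc, Y#)
  read a, top Y: go to q_2, push XY → (q_2, ccccc, XY#)
  read c, top X: go to q_1, push YX → (q_1, cccc, YXY#)
  read c, top Y: go to q_0, push ε → (q_0, ccc, XY#)
  read c, top X: go to q_1, push ε → (q_1, cc, Y#)
  read c, top Y: go to q_0, push ε → (q_0, c, #)
  read c, top #: go to q_2, push ε → (q_2, ε, ε)
All input consumed and the stack is empty.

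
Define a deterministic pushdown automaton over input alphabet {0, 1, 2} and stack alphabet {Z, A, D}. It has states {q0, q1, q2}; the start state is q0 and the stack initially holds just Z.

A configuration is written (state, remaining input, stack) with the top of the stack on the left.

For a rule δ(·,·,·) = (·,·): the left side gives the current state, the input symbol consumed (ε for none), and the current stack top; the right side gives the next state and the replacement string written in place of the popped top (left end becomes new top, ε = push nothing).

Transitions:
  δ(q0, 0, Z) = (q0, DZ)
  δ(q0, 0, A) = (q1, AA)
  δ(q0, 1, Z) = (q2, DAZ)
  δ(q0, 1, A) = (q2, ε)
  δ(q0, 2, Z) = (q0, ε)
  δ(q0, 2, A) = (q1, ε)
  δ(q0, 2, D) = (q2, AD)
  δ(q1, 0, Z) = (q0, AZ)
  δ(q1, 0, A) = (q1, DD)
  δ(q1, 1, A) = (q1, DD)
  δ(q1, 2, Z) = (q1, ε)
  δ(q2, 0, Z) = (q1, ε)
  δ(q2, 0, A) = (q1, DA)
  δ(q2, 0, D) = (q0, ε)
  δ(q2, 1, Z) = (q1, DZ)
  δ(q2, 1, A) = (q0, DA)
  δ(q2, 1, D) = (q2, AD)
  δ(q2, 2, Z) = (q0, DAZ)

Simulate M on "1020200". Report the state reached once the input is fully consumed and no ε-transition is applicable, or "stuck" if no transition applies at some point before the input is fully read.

(q0, 1020200, Z)
  read 1, top Z: go to q2, push DAZ → (q2, 020200, DAZ)
  read 0, top D: go to q0, push ε → (q0, 20200, AZ)
  read 2, top A: go to q1, push ε → (q1, 0200, Z)
  read 0, top Z: go to q0, push AZ → (q0, 200, AZ)
  read 2, top A: go to q1, push ε → (q1, 00, Z)
  read 0, top Z: go to q0, push AZ → (q0, 0, AZ)
  read 0, top A: go to q1, push AA → (q1, ε, AAZ)
All input consumed; M is in state q1.

q1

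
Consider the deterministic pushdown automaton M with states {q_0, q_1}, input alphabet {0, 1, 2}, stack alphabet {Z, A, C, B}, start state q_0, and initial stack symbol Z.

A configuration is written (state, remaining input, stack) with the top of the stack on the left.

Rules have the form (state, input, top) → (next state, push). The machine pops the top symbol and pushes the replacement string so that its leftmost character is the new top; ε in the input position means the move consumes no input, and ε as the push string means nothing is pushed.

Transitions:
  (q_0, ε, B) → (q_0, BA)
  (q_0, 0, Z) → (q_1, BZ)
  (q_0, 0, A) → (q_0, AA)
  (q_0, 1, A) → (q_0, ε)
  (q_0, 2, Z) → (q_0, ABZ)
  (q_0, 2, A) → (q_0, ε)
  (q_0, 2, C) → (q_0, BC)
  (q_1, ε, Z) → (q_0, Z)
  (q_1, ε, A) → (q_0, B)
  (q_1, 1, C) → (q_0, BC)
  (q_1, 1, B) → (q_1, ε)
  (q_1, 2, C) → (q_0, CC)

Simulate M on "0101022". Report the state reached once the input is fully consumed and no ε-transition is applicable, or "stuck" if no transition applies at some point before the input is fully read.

(q_0, 0101022, Z)
  read 0, top Z: go to q_1, push BZ → (q_1, 101022, BZ)
  read 1, top B: go to q_1, push ε → (q_1, 01022, Z)
  ε-move, top Z: go to q_0, push Z → (q_0, 01022, Z)
  read 0, top Z: go to q_1, push BZ → (q_1, 1022, BZ)
  read 1, top B: go to q_1, push ε → (q_1, 022, Z)
  ε-move, top Z: go to q_0, push Z → (q_0, 022, Z)
  read 0, top Z: go to q_1, push BZ → (q_1, 22, BZ)
No transition for (q_1, 2, top B); M blocks with input 22 remaining.

stuck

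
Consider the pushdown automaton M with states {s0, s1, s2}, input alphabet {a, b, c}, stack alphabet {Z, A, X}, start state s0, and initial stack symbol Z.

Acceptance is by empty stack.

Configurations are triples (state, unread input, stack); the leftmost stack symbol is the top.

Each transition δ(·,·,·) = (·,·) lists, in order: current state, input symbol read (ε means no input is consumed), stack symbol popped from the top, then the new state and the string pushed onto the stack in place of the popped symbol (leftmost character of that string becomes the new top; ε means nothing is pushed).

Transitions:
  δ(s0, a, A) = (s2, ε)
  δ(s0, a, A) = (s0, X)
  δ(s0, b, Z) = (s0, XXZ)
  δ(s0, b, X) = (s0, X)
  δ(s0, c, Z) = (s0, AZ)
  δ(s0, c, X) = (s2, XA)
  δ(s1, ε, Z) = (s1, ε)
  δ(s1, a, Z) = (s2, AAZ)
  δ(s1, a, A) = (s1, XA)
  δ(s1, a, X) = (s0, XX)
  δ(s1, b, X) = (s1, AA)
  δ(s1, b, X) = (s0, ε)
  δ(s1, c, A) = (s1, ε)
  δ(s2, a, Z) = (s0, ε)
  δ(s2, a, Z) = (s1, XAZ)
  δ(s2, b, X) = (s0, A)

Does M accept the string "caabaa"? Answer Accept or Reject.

One accepting computation: (s0, caabaa, Z) ⊢ (s0, aabaa, AZ) ⊢ (s2, abaa, Z) ⊢ (s1, baa, XAZ) ⊢ (s0, aa, AZ) ⊢ (s2, a, Z) ⊢ (s0, ε, ε)
All input consumed and the stack is empty.

Accept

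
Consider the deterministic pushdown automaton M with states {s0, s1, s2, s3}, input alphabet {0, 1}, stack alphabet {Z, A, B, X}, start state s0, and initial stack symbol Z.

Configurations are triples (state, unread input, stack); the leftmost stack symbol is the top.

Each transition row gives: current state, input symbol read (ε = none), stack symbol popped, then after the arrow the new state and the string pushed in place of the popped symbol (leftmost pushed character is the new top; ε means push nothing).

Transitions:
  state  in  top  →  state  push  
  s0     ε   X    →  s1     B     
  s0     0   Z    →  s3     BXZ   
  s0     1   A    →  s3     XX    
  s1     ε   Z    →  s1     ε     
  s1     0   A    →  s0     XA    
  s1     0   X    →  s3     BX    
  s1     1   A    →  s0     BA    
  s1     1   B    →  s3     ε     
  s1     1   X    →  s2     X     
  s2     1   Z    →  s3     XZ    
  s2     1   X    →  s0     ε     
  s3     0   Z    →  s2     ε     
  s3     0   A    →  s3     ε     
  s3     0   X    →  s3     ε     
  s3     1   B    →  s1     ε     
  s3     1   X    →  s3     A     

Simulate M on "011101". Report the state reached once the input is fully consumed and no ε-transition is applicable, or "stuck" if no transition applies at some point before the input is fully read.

(s0, 011101, Z) ⊢ (s3, 11101, BXZ) ⊢ (s1, 1101, XZ) ⊢ (s2, 101, XZ) ⊢ (s0, 01, Z) ⊢ (s3, 1, BXZ) ⊢ (s1, ε, XZ)
All input consumed; M is in state s1.

s1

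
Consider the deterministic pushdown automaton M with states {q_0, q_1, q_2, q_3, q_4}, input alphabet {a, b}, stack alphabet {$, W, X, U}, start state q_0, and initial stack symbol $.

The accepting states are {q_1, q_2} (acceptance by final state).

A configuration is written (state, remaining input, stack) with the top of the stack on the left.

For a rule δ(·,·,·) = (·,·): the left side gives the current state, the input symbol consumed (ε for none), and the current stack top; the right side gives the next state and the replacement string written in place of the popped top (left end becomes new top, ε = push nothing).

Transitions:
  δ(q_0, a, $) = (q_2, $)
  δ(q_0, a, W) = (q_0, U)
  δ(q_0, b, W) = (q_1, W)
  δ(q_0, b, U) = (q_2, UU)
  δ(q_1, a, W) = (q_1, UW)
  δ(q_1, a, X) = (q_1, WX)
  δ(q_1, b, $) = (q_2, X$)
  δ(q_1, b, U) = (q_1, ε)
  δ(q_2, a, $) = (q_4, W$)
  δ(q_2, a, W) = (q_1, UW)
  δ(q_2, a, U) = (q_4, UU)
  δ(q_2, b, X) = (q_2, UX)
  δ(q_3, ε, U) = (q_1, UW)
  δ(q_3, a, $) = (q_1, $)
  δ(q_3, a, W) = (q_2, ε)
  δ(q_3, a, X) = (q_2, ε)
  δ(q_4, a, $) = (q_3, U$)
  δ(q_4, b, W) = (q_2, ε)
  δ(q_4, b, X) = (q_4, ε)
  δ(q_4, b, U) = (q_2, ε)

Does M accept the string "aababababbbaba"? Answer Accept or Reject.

Reject

(q_0, aababababbbaba, $)
  read a, top $: go to q_2, push $ → (q_2, ababababbbaba, $)
  read a, top $: go to q_4, push W$ → (q_4, babababbbaba, W$)
  read b, top W: go to q_2, push ε → (q_2, abababbbaba, $)
  read a, top $: go to q_4, push W$ → (q_4, bababbbaba, W$)
  read b, top W: go to q_2, push ε → (q_2, ababbbaba, $)
  read a, top $: go to q_4, push W$ → (q_4, babbbaba, W$)
  read b, top W: go to q_2, push ε → (q_2, abbbaba, $)
  read a, top $: go to q_4, push W$ → (q_4, bbbaba, W$)
  read b, top W: go to q_2, push ε → (q_2, bbaba, $)
No transition applies at (q_2, bbaba, $); input not fully consumed.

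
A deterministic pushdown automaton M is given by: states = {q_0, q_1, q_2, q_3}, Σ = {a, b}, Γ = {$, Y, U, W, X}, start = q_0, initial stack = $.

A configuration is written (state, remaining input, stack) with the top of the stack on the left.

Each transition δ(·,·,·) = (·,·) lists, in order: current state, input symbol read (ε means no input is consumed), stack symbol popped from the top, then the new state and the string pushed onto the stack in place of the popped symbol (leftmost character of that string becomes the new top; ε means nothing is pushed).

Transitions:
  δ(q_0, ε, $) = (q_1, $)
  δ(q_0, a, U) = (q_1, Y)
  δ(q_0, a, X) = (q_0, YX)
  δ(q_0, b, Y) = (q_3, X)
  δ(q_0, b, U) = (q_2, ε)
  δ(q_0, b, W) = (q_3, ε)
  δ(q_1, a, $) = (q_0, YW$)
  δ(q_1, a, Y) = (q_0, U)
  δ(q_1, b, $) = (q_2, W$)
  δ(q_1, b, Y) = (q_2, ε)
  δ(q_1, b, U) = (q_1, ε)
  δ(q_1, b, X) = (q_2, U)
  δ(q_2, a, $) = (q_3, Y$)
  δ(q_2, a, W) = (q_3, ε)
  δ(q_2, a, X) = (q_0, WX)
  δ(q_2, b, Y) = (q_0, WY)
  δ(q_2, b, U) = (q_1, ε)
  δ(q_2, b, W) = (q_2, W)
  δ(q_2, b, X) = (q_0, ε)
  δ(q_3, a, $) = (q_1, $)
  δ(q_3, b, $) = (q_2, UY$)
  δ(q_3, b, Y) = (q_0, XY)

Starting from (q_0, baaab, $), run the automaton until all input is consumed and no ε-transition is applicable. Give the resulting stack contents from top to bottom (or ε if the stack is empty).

XW$

(q_0, baaab, $)
  ε-move, top $: go to q_1, push $ → (q_1, baaab, $)
  read b, top $: go to q_2, push W$ → (q_2, aaab, W$)
  read a, top W: go to q_3, push ε → (q_3, aab, $)
  read a, top $: go to q_1, push $ → (q_1, ab, $)
  read a, top $: go to q_0, push YW$ → (q_0, b, YW$)
  read b, top Y: go to q_3, push X → (q_3, ε, XW$)
All input consumed in state q_3 with stack XW$.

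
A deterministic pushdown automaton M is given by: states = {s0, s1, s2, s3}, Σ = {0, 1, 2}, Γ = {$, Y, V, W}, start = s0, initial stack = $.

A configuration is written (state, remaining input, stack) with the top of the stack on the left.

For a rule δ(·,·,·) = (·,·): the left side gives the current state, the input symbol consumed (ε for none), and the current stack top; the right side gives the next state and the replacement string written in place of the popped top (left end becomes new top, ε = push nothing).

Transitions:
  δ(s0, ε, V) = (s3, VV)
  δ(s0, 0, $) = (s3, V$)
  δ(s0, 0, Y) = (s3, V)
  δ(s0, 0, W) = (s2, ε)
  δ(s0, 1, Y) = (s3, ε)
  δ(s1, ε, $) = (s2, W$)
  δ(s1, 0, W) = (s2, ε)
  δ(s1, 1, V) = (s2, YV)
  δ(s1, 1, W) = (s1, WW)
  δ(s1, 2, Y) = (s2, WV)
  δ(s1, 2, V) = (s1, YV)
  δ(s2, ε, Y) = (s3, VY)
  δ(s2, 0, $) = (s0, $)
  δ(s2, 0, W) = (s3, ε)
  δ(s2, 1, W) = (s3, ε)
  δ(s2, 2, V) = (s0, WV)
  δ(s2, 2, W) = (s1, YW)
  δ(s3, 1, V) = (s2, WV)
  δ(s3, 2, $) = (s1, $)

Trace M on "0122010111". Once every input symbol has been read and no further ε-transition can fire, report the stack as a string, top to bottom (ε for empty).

WVWV$

(s0, 0122010111, $)
  read 0, top $: go to s3, push V$ → (s3, 122010111, V$)
  read 1, top V: go to s2, push WV → (s2, 22010111, WV$)
  read 2, top W: go to s1, push YW → (s1, 2010111, YWV$)
  read 2, top Y: go to s2, push WV → (s2, 010111, WVWV$)
  read 0, top W: go to s3, push ε → (s3, 10111, VWV$)
  read 1, top V: go to s2, push WV → (s2, 0111, WVWV$)
  read 0, top W: go to s3, push ε → (s3, 111, VWV$)
  read 1, top V: go to s2, push WV → (s2, 11, WVWV$)
  read 1, top W: go to s3, push ε → (s3, 1, VWV$)
  read 1, top V: go to s2, push WV → (s2, ε, WVWV$)
All input consumed in state s2 with stack WVWV$.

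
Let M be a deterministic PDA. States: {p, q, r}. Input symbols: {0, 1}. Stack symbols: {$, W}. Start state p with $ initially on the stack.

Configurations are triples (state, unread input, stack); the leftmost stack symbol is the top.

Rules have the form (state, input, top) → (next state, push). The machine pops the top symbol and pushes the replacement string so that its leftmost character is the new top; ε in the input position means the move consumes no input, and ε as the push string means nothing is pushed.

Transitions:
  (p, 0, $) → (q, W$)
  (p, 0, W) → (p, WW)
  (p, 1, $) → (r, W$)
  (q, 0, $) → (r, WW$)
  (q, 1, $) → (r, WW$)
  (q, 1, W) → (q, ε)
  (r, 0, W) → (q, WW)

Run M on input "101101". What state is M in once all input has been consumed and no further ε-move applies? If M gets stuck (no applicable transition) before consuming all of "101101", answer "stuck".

stuck

(p, 101101, $)
  read 1, top $: go to r, push W$ → (r, 01101, W$)
  read 0, top W: go to q, push WW → (q, 1101, WW$)
  read 1, top W: go to q, push ε → (q, 101, W$)
  read 1, top W: go to q, push ε → (q, 01, $)
  read 0, top $: go to r, push WW$ → (r, 1, WW$)
No transition for (r, 1, top W); M blocks with input 1 remaining.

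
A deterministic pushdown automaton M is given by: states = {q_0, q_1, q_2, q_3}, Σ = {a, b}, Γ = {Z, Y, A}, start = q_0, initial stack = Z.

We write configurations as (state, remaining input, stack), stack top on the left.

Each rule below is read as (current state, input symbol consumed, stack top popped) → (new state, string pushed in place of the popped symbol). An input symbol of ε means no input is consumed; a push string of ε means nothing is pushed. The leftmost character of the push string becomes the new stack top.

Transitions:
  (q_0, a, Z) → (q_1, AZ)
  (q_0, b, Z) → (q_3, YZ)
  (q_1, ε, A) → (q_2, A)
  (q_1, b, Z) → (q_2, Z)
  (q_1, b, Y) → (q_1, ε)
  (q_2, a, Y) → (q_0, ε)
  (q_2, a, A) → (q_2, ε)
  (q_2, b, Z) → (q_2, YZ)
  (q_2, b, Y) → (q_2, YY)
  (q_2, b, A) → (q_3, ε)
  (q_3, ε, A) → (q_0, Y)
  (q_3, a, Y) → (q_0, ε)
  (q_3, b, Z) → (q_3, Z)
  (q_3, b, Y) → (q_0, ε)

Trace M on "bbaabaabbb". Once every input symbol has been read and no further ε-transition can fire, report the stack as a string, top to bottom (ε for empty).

(q_0, bbaabaabbb, Z) ⊢ (q_3, baabaabbb, YZ) ⊢ (q_0, aabaabbb, Z) ⊢ (q_1, abaabbb, AZ) ⊢ (q_2, abaabbb, AZ) ⊢ (q_2, baabbb, Z) ⊢ (q_2, aabbb, YZ) ⊢ (q_0, abbb, Z) ⊢ (q_1, bbb, AZ) ⊢ (q_2, bbb, AZ) ⊢ (q_3, bb, Z) ⊢ (q_3, b, Z) ⊢ (q_3, ε, Z)
All input consumed in state q_3 with stack Z.

Z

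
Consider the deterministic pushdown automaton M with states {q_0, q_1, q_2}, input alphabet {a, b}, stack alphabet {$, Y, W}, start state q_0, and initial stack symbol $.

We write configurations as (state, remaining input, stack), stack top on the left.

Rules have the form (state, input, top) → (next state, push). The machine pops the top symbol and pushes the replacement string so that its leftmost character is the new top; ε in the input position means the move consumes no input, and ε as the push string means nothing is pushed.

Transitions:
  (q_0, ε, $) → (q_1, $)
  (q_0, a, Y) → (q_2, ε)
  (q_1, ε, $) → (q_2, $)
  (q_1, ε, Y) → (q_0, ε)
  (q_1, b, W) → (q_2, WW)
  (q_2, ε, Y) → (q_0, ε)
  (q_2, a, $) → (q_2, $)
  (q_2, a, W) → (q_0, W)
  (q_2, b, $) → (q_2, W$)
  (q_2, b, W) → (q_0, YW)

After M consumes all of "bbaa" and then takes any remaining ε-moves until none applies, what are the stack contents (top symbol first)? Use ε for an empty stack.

(q_0, bbaa, $)
  ε-move, top $: go to q_1, push $ → (q_1, bbaa, $)
  ε-move, top $: go to q_2, push $ → (q_2, bbaa, $)
  read b, top $: go to q_2, push W$ → (q_2, baa, W$)
  read b, top W: go to q_0, push YW → (q_0, aa, YW$)
  read a, top Y: go to q_2, push ε → (q_2, a, W$)
  read a, top W: go to q_0, push W → (q_0, ε, W$)
All input consumed in state q_0 with stack W$.

W$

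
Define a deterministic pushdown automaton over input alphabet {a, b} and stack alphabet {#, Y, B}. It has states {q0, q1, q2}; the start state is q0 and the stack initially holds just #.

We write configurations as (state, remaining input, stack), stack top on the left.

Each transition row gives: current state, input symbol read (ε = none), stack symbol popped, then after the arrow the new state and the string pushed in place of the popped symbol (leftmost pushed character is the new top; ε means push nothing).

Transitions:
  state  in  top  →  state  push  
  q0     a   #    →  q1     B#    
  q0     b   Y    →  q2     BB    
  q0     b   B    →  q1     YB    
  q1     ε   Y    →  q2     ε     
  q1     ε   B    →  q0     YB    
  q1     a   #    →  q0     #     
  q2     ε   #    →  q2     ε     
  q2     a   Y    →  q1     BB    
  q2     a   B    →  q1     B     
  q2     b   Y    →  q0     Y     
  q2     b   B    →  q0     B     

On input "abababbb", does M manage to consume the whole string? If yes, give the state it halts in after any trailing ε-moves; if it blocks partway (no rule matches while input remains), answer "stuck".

q2

(q0, abababbb, #)
  read a, top #: go to q1, push B# → (q1, bababbb, B#)
  ε-move, top B: go to q0, push YB → (q0, bababbb, YB#)
  read b, top Y: go to q2, push BB → (q2, ababbb, BBB#)
  read a, top B: go to q1, push B → (q1, babbb, BBB#)
  ε-move, top B: go to q0, push YB → (q0, babbb, YBBB#)
  read b, top Y: go to q2, push BB → (q2, abbb, BBBBB#)
  read a, top B: go to q1, push B → (q1, bbb, BBBBB#)
  ε-move, top B: go to q0, push YB → (q0, bbb, YBBBBB#)
  read b, top Y: go to q2, push BB → (q2, bb, BBBBBBB#)
  read b, top B: go to q0, push B → (q0, b, BBBBBBB#)
  read b, top B: go to q1, push YB → (q1, ε, YBBBBBBB#)
  ε-move, top Y: go to q2, push ε → (q2, ε, BBBBBBB#)
All input consumed; M is in state q2.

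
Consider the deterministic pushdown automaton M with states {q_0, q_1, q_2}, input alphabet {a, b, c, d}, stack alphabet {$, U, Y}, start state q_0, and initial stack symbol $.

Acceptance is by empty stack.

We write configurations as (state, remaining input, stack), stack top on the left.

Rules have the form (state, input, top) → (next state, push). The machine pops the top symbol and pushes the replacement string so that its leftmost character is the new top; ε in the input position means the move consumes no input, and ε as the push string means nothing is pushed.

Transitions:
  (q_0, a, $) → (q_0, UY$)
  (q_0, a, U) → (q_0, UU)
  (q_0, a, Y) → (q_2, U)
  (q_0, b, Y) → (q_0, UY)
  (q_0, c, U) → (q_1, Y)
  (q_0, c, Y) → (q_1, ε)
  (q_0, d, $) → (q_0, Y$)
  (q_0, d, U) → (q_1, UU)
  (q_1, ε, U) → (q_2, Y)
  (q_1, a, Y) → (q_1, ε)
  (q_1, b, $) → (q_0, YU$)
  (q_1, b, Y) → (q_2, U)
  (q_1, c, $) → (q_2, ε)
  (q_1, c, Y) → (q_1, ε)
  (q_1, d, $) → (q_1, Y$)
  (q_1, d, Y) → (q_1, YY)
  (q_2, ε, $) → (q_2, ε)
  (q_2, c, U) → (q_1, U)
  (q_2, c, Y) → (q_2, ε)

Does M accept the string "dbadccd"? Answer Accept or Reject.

(q_0, dbadccd, $) ⊢ (q_0, badccd, Y$) ⊢ (q_0, adccd, UY$) ⊢ (q_0, dccd, UUY$) ⊢ (q_1, ccd, UUUY$) ⊢ (q_2, ccd, YUUY$) ⊢ (q_2, cd, UUY$) ⊢ (q_1, d, UUY$) ⊢ (q_2, d, YUY$)
No transition applies at (q_2, d, YUY$); input not fully consumed.

Reject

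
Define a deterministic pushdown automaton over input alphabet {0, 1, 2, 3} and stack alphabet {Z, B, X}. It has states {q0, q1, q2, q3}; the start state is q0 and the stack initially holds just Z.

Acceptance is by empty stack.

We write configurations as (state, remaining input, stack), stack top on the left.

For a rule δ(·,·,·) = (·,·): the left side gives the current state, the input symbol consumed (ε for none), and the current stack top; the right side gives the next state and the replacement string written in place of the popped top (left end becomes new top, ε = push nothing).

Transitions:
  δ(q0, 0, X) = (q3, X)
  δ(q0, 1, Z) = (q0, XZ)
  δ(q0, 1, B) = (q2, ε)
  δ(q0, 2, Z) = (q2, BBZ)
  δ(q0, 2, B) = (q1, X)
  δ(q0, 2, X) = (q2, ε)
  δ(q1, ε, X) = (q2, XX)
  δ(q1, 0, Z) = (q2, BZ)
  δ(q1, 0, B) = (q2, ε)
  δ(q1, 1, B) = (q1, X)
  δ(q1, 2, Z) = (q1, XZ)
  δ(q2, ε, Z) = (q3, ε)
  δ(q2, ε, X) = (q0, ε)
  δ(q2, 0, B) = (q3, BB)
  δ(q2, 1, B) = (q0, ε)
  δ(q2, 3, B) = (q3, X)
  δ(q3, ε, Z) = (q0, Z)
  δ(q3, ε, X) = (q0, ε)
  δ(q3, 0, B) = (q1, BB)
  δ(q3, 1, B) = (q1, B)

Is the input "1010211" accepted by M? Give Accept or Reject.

Accept

(q0, 1010211, Z) ⊢ (q0, 010211, XZ) ⊢ (q3, 10211, XZ) ⊢ (q0, 10211, Z) ⊢ (q0, 0211, XZ) ⊢ (q3, 211, XZ) ⊢ (q0, 211, Z) ⊢ (q2, 11, BBZ) ⊢ (q0, 1, BZ) ⊢ (q2, ε, Z) ⊢ (q3, ε, ε)
All input consumed and the stack is empty.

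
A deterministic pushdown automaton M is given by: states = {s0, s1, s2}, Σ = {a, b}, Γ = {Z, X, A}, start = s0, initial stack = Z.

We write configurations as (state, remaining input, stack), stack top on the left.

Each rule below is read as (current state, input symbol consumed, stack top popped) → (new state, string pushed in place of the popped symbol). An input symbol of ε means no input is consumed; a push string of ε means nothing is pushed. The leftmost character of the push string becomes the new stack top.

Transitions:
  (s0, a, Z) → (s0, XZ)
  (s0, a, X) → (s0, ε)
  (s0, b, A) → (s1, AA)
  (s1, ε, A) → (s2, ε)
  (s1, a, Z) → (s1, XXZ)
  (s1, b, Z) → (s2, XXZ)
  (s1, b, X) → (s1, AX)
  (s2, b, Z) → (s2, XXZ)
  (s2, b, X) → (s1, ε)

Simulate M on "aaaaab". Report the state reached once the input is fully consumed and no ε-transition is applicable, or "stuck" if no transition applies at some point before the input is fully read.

(s0, aaaaab, Z) ⊢ (s0, aaaab, XZ) ⊢ (s0, aaab, Z) ⊢ (s0, aab, XZ) ⊢ (s0, ab, Z) ⊢ (s0, b, XZ)
No transition for (s0, b, top X); M blocks with input b remaining.

stuck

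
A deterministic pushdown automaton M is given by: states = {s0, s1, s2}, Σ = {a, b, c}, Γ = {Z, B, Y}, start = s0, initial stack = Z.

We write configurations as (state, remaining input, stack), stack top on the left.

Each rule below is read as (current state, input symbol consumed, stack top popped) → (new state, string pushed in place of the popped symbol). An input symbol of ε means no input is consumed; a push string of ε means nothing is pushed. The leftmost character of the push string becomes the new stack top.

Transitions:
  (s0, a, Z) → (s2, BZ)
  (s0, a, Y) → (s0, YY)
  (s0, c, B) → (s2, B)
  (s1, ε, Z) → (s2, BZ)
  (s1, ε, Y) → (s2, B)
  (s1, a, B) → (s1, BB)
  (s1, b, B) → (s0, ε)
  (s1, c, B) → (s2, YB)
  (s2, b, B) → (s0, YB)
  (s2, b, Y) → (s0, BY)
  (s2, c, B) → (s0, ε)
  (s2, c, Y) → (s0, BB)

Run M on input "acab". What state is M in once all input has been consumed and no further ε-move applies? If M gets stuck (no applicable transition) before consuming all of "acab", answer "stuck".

(s0, acab, Z) ⊢ (s2, cab, BZ) ⊢ (s0, ab, Z) ⊢ (s2, b, BZ) ⊢ (s0, ε, YBZ)
All input consumed; M is in state s0.

s0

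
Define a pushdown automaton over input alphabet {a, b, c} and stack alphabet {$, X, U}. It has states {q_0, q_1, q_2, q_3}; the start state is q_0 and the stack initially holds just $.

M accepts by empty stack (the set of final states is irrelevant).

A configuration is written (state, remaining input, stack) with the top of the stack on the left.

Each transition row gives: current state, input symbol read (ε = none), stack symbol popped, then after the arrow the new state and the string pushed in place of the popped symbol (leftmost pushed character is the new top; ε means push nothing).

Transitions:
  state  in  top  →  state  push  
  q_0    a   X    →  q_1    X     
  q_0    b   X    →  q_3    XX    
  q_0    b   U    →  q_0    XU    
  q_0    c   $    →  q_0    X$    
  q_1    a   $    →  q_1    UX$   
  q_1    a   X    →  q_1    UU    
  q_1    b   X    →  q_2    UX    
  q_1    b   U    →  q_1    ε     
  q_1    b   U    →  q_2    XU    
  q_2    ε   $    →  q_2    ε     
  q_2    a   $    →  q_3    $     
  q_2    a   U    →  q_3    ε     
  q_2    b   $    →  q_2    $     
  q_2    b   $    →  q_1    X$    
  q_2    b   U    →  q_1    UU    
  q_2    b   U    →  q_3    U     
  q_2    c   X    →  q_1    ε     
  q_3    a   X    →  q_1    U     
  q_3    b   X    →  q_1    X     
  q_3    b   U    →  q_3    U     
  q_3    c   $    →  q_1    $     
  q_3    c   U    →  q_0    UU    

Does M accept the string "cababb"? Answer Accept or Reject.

No computation consumes all input and empties the stack.

Reject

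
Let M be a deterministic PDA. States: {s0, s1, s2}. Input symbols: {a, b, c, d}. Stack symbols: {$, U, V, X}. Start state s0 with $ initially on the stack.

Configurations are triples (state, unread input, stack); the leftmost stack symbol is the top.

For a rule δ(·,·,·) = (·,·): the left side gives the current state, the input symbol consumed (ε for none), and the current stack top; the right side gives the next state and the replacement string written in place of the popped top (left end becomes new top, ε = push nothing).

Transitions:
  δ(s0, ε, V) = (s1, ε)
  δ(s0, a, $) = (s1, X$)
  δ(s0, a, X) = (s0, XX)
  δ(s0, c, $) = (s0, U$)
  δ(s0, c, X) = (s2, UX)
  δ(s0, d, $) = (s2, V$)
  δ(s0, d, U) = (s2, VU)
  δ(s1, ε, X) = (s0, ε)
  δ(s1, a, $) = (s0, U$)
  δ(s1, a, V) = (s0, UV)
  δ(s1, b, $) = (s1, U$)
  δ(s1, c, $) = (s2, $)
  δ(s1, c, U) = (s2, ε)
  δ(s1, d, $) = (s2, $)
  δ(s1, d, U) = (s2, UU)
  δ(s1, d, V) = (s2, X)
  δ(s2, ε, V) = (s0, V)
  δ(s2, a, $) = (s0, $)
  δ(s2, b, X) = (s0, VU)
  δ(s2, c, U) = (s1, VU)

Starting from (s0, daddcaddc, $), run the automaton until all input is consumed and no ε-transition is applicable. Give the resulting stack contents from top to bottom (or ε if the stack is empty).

(s0, daddcaddc, $) ⊢ (s2, addcaddc, V$) ⊢ (s0, addcaddc, V$) ⊢ (s1, addcaddc, $) ⊢ (s0, ddcaddc, U$) ⊢ (s2, dcaddc, VU$) ⊢ (s0, dcaddc, VU$) ⊢ (s1, dcaddc, U$) ⊢ (s2, caddc, UU$) ⊢ (s1, addc, VUU$) ⊢ (s0, ddc, UVUU$) ⊢ (s2, dc, VUVUU$) ⊢ (s0, dc, VUVUU$) ⊢ (s1, dc, UVUU$) ⊢ (s2, c, UUVUU$) ⊢ (s1, ε, VUUVUU$)
All input consumed in state s1 with stack VUUVUU$.

VUUVUU$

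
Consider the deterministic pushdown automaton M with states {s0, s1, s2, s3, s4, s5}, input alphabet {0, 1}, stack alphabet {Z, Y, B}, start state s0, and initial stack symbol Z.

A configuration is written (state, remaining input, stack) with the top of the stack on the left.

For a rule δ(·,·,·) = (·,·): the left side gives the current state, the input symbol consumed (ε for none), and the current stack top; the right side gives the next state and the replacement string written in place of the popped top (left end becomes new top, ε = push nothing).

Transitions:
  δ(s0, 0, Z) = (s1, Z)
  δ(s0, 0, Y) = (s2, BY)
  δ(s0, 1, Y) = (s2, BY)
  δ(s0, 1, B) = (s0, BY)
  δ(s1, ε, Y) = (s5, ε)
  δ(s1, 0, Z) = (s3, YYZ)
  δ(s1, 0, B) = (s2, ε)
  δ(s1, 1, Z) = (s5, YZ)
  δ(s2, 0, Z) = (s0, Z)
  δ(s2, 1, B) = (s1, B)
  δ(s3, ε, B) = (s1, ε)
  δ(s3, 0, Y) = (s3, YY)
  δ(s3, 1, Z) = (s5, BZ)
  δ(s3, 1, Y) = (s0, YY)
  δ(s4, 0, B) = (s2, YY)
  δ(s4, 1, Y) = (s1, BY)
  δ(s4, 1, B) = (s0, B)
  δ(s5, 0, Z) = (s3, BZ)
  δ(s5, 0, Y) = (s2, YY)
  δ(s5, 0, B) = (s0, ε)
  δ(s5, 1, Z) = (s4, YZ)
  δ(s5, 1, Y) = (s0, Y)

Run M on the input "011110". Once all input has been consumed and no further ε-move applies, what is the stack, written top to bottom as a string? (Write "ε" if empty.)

(s0, 011110, Z)
  read 0, top Z: go to s1, push Z → (s1, 11110, Z)
  read 1, top Z: go to s5, push YZ → (s5, 1110, YZ)
  read 1, top Y: go to s0, push Y → (s0, 110, YZ)
  read 1, top Y: go to s2, push BY → (s2, 10, BYZ)
  read 1, top B: go to s1, push B → (s1, 0, BYZ)
  read 0, top B: go to s2, push ε → (s2, ε, YZ)
All input consumed in state s2 with stack YZ.

YZ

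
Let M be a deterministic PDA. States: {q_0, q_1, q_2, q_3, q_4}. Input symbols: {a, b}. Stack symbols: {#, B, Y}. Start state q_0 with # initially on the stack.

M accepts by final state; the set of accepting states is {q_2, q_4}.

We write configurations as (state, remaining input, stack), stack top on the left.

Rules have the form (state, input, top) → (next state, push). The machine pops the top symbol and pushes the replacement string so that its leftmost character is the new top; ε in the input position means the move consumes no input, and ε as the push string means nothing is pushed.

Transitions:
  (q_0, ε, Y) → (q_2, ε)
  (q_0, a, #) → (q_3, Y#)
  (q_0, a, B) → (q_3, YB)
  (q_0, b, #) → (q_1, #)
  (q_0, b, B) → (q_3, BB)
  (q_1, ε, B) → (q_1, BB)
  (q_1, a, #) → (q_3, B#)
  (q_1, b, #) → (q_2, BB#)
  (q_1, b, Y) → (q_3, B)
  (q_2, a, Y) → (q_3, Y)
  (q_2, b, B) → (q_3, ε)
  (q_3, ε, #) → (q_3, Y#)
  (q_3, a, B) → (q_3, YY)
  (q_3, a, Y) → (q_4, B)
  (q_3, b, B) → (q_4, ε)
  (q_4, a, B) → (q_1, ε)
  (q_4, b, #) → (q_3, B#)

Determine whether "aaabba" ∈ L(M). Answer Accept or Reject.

(q_0, aaabba, #) ⊢ (q_3, aabba, Y#) ⊢ (q_4, abba, B#) ⊢ (q_1, bba, #) ⊢ (q_2, ba, BB#) ⊢ (q_3, a, B#) ⊢ (q_3, ε, YY#)
All input consumed; state q_3 ∉ F and no further ε-move applies.

Reject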